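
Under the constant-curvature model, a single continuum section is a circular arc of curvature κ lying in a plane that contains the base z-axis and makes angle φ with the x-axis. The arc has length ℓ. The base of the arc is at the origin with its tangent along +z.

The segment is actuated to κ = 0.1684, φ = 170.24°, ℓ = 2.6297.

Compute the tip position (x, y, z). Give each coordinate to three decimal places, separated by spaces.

-0.565 0.097 2.545

θ = κ·ℓ = 0.1684 × 2.6297 = 0.44284 rad
ρ = (1 − cos θ)/κ = (1 − 0.90354)/0.1684 = 0.57282
z = sin θ / κ = 0.42851/0.1684 = 2.54459
x = ρ cos φ = 0.57282 × cos(170.24°) = -0.56453
y = ρ sin φ = 0.57282 × sin(170.24°) = 0.09710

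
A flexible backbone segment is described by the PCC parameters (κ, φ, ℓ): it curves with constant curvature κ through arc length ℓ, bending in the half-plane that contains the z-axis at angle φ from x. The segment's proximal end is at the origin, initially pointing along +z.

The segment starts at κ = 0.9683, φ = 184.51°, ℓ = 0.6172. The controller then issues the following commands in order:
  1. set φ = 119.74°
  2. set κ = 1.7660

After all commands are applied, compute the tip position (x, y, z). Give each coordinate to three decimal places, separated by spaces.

-0.151 0.264 0.502

initial: κ=0.9683, φ=184.51°, ℓ=0.6172
cmd 1: set φ=119.74° → (κ,φ,ℓ)=(0.9683,119.74°,0.6172) → tip=(-0.0888,0.1554,0.5811)
cmd 2: set κ=1.7660 → (κ,φ,ℓ)=(1.7660,119.74°,0.6172) → tip=(-0.1510,0.2643,0.5020)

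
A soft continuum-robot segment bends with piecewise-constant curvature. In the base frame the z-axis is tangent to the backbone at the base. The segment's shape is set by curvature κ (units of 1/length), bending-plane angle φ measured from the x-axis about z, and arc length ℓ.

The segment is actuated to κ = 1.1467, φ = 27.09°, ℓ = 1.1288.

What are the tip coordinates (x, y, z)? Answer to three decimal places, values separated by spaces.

0.565 0.289 0.839

θ = κ·ℓ = 1.1467 × 1.1288 = 1.29439 rad
ρ = (1 − cos θ)/κ = (1 − 0.27290)/1.1467 = 0.63408
z = sin θ / κ = 0.96204/1.1467 = 0.83897
x = ρ cos φ = 0.63408 × cos(27.09°) = 0.56452
y = ρ sin φ = 0.63408 × sin(27.09°) = 0.28876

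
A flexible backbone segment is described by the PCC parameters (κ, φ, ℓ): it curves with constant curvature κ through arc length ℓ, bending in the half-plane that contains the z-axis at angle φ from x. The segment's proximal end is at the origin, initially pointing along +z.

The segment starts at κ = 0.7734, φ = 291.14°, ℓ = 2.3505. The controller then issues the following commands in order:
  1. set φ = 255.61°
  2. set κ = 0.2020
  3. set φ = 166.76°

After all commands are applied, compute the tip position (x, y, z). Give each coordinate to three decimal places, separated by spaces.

initial: κ=0.7734, φ=291.14°, ℓ=2.3505
cmd 1: set φ=255.61° → (κ,φ,ℓ)=(0.7734,255.61°,2.3505) → tip=(-0.3999,-1.5587,1.2537)
cmd 2: set κ=0.2020 → (κ,φ,ℓ)=(0.2020,255.61°,2.3505) → tip=(-0.1361,-0.5304,2.2632)
cmd 3: set φ=166.76° → (κ,φ,ℓ)=(0.2020,166.76°,2.3505) → tip=(-0.5330,0.1254,2.2632)

-0.533 0.125 2.263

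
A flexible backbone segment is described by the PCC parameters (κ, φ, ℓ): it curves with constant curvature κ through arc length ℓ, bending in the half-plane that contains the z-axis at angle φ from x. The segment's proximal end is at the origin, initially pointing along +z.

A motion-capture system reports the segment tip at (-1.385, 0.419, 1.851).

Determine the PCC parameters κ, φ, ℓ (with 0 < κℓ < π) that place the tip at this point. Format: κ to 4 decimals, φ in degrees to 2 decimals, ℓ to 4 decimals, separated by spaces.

ρ = √(x²+y²) = √(-1.385² + 0.419²) = 1.44699
φ = atan2(y, x) mod 360° = atan2(0.419, -1.385) = 163.1680°
|p|² = ρ² + z² = 1.44699² + 1.851² = 5.51999
κ = 2ρ / |p|² = 2×1.44699 / 5.51999 = 0.52427
θ = 2·atan2(ρ, z) = 2·atan2(1.44699, 1.851) = 1.32701 rad
ℓ = θ/κ = 1.32701/0.52427 = 2.53114

0.5243 163.17 2.5311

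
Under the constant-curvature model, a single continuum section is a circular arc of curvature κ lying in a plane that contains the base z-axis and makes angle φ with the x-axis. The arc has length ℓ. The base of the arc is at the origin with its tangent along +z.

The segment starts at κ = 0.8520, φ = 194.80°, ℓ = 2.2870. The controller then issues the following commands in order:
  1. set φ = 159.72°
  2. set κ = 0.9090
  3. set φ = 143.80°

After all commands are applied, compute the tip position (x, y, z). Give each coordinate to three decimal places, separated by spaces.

initial: κ=0.8520, φ=194.80°, ℓ=2.2870
cmd 1: set φ=159.72° → (κ,φ,ℓ)=(0.8520,159.72°,2.2870) → tip=(-1.5070,0.5569,1.0910)
cmd 2: set κ=0.9090 → (κ,φ,ℓ)=(0.9090,159.72°,2.2870) → tip=(-1.5339,0.5668,0.9611)
cmd 3: set φ=143.80° → (κ,φ,ℓ)=(0.9090,143.80°,2.2870) → tip=(-1.3196,0.9658,0.9611)

-1.320 0.966 0.961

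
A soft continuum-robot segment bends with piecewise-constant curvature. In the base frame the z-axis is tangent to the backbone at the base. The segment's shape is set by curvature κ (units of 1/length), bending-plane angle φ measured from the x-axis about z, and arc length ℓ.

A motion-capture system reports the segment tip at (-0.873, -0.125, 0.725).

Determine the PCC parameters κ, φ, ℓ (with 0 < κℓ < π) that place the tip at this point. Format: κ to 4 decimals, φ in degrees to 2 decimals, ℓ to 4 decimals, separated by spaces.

1.3533 188.15 1.3046

ρ = √(x²+y²) = √(-0.873² + -0.125²) = 0.88190
φ = atan2(y, x) mod 360° = atan2(-0.125, -0.873) = 188.1485°
|p|² = ρ² + z² = 0.88190² + 0.725² = 1.30338
κ = 2ρ / |p|² = 2×0.88190 / 1.30338 = 1.35326
θ = 2·atan2(ρ, z) = 2·atan2(0.88190, 0.725) = 1.76547 rad
ℓ = θ/κ = 1.76547/1.35326 = 1.30460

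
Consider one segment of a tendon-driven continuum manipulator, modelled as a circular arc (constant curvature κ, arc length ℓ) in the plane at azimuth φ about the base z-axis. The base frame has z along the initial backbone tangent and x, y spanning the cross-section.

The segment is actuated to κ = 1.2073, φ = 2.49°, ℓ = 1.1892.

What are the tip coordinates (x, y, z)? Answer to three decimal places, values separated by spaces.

0.716 0.031 0.821

θ = κ·ℓ = 1.2073 × 1.1892 = 1.43572 rad
ρ = (1 − cos θ)/κ = (1 − 0.13466)/1.2073 = 0.71675
z = sin θ / κ = 0.99089/1.2073 = 0.82075
x = ρ cos φ = 0.71675 × cos(2.49°) = 0.71608
y = ρ sin φ = 0.71675 × sin(2.49°) = 0.03114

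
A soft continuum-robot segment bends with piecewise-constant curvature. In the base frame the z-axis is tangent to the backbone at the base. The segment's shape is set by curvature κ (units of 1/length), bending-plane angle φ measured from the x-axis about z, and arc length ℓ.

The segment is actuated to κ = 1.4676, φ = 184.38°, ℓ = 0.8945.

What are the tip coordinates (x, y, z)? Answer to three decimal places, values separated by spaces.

θ = κ·ℓ = 1.4676 × 0.8945 = 1.31277 rad
ρ = (1 − cos θ)/κ = (1 − 0.25517)/1.4676 = 0.50751
z = sin θ / κ = 0.96690/1.4676 = 0.65883
x = ρ cos φ = 0.50751 × cos(184.38°) = -0.50603
y = ρ sin φ = 0.50751 × sin(184.38°) = -0.03876

-0.506 -0.039 0.659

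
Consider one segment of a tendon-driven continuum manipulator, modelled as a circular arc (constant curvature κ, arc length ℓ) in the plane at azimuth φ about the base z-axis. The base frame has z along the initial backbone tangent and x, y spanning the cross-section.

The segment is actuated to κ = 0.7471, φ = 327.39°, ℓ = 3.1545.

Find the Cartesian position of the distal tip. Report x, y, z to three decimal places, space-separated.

θ = κ·ℓ = 0.7471 × 3.1545 = 2.35673 rad
ρ = (1 − cos θ)/κ = (1 − -0.70748)/0.7471 = 2.28548
z = sin θ / κ = 0.70673/0.7471 = 0.94596
x = ρ cos φ = 2.28548 × cos(327.39°) = 1.92519
y = ρ sin φ = 2.28548 × sin(327.39°) = -1.23169

1.925 -1.232 0.946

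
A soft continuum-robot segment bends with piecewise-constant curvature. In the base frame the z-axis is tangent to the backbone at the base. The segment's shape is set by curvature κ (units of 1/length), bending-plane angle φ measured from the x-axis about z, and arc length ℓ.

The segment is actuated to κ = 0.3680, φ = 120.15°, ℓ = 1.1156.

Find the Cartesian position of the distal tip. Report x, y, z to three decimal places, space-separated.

-0.113 0.195 1.085

θ = κ·ℓ = 0.3680 × 1.1156 = 0.41054 rad
ρ = (1 − cos θ)/κ = (1 − 0.91691)/0.3680 = 0.22580
z = sin θ / κ = 0.39911/0.3680 = 1.08453
x = ρ cos φ = 0.22580 × cos(120.15°) = -0.11341
y = ρ sin φ = 0.22580 × sin(120.15°) = 0.19525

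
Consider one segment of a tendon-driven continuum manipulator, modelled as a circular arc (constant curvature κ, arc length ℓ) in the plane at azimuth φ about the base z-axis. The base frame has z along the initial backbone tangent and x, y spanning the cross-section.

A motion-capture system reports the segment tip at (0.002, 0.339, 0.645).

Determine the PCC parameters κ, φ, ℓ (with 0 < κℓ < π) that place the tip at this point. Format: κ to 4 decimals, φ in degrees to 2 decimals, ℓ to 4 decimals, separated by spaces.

1.2770 89.66 0.7579

ρ = √(x²+y²) = √(0.002² + 0.339²) = 0.33901
φ = atan2(y, x) mod 360° = atan2(0.339, 0.002) = 89.6620°
|p|² = ρ² + z² = 0.33901² + 0.645² = 0.53095
κ = 2ρ / |p|² = 2×0.33901 / 0.53095 = 1.27698
θ = 2·atan2(ρ, z) = 2·atan2(0.33901, 0.645) = 0.96782 rad
ℓ = θ/κ = 0.96782/1.27698 = 0.75790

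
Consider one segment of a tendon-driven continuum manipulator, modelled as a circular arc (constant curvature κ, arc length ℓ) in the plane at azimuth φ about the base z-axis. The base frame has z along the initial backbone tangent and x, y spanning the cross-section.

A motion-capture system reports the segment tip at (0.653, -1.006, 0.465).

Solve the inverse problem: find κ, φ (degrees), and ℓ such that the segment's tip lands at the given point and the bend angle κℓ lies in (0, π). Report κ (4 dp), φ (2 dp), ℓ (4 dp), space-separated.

ρ = √(x²+y²) = √(0.653² + -1.006²) = 1.19935
φ = atan2(y, x) mod 360° = atan2(-1.006, 0.653) = 302.9878°
|p|² = ρ² + z² = 1.19935² + 0.465² = 1.65467
κ = 2ρ / |p|² = 2×1.19935 / 1.65467 = 1.44966
θ = 2·atan2(ρ, z) = 2·atan2(1.19935, 0.465) = 2.40186 rad
ℓ = θ/κ = 2.40186/1.44966 = 1.65685

1.4497 302.99 1.6568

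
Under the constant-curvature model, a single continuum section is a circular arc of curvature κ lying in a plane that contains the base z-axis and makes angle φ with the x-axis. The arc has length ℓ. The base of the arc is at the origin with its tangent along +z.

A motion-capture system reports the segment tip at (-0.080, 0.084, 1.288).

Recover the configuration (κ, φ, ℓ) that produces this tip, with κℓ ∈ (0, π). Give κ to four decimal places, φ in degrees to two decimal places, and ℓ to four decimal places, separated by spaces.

ρ = √(x²+y²) = √(-0.080² + 0.084²) = 0.11600
φ = atan2(y, x) mod 360° = atan2(0.084, -0.080) = 133.6028°
|p|² = ρ² + z² = 0.11600² + 1.288² = 1.67240
κ = 2ρ / |p|² = 2×0.11600 / 1.67240 = 0.13872
θ = 2·atan2(ρ, z) = 2·atan2(0.11600, 1.288) = 0.17964 rad
ℓ = θ/κ = 0.17964/0.13872 = 1.29495

0.1387 133.60 1.2950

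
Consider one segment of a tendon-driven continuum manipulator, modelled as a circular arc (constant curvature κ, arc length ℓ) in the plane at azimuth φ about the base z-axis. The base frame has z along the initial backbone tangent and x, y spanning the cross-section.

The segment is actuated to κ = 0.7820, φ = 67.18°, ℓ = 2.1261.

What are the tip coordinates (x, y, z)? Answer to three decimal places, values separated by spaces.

0.541 1.287 1.273

θ = κ·ℓ = 0.7820 × 2.1261 = 1.66261 rad
ρ = (1 − cos θ)/κ = (1 − -0.09168)/0.7820 = 1.39602
z = sin θ / κ = 0.99579/0.7820 = 1.27339
x = ρ cos φ = 1.39602 × cos(67.18°) = 0.54143
y = ρ sin φ = 1.39602 × sin(67.18°) = 1.28675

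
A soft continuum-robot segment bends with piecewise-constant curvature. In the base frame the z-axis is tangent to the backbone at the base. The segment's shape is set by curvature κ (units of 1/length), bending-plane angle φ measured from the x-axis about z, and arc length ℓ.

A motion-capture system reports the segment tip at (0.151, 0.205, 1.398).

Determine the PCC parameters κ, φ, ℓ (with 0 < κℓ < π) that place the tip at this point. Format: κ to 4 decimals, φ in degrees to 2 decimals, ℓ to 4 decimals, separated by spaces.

ρ = √(x²+y²) = √(0.151² + 0.205²) = 0.25461
φ = atan2(y, x) mod 360° = atan2(0.205, 0.151) = 53.6252°
|p|² = ρ² + z² = 0.25461² + 1.398² = 2.01923
κ = 2ρ / |p|² = 2×0.25461 / 2.01923 = 0.25218
θ = 2·atan2(ρ, z) = 2·atan2(0.25461, 1.398) = 0.36030 rad
ℓ = θ/κ = 0.36030/0.25218 = 1.42871

0.2522 53.63 1.4287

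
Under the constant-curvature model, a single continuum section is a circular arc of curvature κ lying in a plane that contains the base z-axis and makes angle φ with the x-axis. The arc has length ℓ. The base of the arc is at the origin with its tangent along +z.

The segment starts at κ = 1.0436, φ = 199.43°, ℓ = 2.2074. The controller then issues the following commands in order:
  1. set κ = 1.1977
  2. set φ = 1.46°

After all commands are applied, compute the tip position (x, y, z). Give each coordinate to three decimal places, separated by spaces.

initial: κ=1.0436, φ=199.43°, ℓ=2.2074
cmd 1: set κ=1.1977 → (κ,φ,ℓ)=(1.1977,199.43°,2.2074) → tip=(-1.4792,-0.5218,0.3987)
cmd 2: set φ=1.46° → (κ,φ,ℓ)=(1.1977,1.46°,2.2074) → tip=(1.5680,0.0400,0.3987)

1.568 0.040 0.399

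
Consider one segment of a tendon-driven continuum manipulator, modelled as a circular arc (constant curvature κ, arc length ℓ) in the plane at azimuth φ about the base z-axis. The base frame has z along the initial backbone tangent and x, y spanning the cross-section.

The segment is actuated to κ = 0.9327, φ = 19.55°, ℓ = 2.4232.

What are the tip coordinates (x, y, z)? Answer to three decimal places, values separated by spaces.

θ = κ·ℓ = 0.9327 × 2.4232 = 2.26012 rad
ρ = (1 − cos θ)/κ = (1 − -0.63601)/0.9327 = 1.75406
z = sin θ / κ = 0.77168/0.9327 = 0.82736
x = ρ cos φ = 1.75406 × cos(19.55°) = 1.65294
y = ρ sin φ = 1.75406 × sin(19.55°) = 0.58696

1.653 0.587 0.827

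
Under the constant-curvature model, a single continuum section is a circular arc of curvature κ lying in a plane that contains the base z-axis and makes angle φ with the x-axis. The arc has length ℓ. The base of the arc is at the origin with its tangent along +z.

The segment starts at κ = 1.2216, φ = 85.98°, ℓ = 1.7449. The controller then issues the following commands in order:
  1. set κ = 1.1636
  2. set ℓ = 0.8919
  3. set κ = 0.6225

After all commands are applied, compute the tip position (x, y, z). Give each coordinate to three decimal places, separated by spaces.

initial: κ=1.2216, φ=85.98°, ℓ=1.7449
cmd 1: set κ=1.1636 → (κ,φ,ℓ)=(1.1636,85.98°,1.7449) → tip=(0.0870,1.2375,0.7702)
cmd 2: set ℓ=0.8919 → (κ,φ,ℓ)=(1.1636,85.98°,0.8919) → tip=(0.0296,0.4217,0.7402)
cmd 3: set κ=0.6225 → (κ,φ,ℓ)=(0.6225,85.98°,0.8919) → tip=(0.0169,0.2407,0.8468)

0.017 0.241 0.847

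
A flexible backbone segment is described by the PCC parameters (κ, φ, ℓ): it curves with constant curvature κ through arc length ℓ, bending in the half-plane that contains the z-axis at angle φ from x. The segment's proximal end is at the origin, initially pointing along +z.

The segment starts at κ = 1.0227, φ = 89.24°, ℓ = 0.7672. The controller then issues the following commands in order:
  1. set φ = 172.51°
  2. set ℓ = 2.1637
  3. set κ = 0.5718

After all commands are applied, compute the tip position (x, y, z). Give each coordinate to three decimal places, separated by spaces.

-1.166 0.153 1.652

initial: κ=1.0227, φ=89.24°, ℓ=0.7672
cmd 1: set φ=172.51° → (κ,φ,ℓ)=(1.0227,172.51°,0.7672) → tip=(-0.2834,0.0373,0.6909)
cmd 2: set ℓ=2.1637 → (κ,φ,ℓ)=(1.0227,172.51°,2.1637) → tip=(-1.5500,0.2038,0.7831)
cmd 3: set κ=0.5718 → (κ,φ,ℓ)=(0.5718,172.51°,2.1637) → tip=(-1.1662,0.1533,1.6525)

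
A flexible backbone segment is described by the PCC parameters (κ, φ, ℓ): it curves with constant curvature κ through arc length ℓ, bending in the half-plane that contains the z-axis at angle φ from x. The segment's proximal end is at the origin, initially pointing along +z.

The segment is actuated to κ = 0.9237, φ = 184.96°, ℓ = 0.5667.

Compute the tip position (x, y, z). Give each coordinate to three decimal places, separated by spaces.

θ = κ·ℓ = 0.9237 × 0.5667 = 0.52346 rad
ρ = (1 − cos θ)/κ = (1 − 0.86609)/0.9237 = 0.14497
z = sin θ / κ = 0.49988/0.9237 = 0.54117
x = ρ cos φ = 0.14497 × cos(184.96°) = -0.14442
y = ρ sin φ = 0.14497 × sin(184.96°) = -0.01253

-0.144 -0.013 0.541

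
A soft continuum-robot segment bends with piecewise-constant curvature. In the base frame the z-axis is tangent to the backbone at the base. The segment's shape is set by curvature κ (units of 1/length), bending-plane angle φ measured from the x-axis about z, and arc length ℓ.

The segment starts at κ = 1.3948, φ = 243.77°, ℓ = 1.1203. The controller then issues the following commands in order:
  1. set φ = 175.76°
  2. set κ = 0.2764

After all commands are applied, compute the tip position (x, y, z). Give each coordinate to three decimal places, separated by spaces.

-0.172 0.013 1.102

initial: κ=1.3948, φ=243.77°, ℓ=1.1203
cmd 1: set φ=175.76° → (κ,φ,ℓ)=(1.3948,175.76°,1.1203) → tip=(-0.7091,0.0526,0.7169)
cmd 2: set κ=0.2764 → (κ,φ,ℓ)=(0.2764,175.76°,1.1203) → tip=(-0.1716,0.0127,1.1025)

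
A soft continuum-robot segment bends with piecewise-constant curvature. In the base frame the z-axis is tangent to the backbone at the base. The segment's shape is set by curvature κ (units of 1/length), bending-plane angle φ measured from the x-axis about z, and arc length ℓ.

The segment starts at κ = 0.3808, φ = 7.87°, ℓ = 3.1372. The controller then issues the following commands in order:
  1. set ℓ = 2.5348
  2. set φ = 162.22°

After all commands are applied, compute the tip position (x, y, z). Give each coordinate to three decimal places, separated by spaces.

-1.077 0.345 2.159

initial: κ=0.3808, φ=7.87°, ℓ=3.1372
cmd 1: set ℓ=2.5348 → (κ,φ,ℓ)=(0.3808,7.87°,2.5348) → tip=(1.1206,0.1549,2.1591)
cmd 2: set φ=162.22° → (κ,φ,ℓ)=(0.3808,162.22°,2.5348) → tip=(-1.0772,0.3454,2.1591)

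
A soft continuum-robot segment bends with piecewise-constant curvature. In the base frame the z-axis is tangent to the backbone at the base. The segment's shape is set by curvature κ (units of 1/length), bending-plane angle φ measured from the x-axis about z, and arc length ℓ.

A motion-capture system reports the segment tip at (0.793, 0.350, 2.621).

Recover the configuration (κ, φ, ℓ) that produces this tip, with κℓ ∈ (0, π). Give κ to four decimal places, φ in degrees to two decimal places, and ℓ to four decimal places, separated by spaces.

ρ = √(x²+y²) = √(0.793² + 0.350²) = 0.86680
φ = atan2(y, x) mod 360° = atan2(0.350, 0.793) = 23.8148°
|p|² = ρ² + z² = 0.86680² + 2.621² = 7.62099
κ = 2ρ / |p|² = 2×0.86680 / 7.62099 = 0.22748
θ = 2·atan2(ρ, z) = 2·atan2(0.86680, 2.621) = 0.63878 rad
ℓ = θ/κ = 0.63878/0.22748 = 2.80811

0.2275 23.81 2.8081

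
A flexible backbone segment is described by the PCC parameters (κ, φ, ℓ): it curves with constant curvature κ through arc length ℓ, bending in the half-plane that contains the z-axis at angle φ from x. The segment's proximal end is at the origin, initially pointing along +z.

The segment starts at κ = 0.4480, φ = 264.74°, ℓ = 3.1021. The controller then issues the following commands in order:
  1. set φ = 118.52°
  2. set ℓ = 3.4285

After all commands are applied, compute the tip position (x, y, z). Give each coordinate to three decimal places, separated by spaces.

initial: κ=0.4480, φ=264.74°, ℓ=3.1021
cmd 1: set φ=118.52° → (κ,φ,ℓ)=(0.4480,118.52°,3.1021) → tip=(-0.8739,1.6081,2.1957)
cmd 2: set ℓ=3.4285 → (κ,φ,ℓ)=(0.4480,118.52°,3.4285) → tip=(-1.0287,1.8930,2.2308)

-1.029 1.893 2.231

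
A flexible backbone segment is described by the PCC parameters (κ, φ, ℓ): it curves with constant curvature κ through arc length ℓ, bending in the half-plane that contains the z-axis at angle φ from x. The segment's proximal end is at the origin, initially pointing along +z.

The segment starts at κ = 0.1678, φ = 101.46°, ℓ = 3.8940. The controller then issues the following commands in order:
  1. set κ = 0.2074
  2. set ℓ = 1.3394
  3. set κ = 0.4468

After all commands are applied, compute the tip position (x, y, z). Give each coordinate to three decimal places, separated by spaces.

-0.077 0.381 1.261

initial: κ=0.1678, φ=101.46°, ℓ=3.8940
cmd 1: set κ=0.2074 → (κ,φ,ℓ)=(0.2074,101.46°,3.8940) → tip=(-0.2958,1.4591,3.4843)
cmd 2: set ℓ=1.3394 → (κ,φ,ℓ)=(0.2074,101.46°,1.3394) → tip=(-0.0367,0.1812,1.3222)
cmd 3: set κ=0.4468 → (κ,φ,ℓ)=(0.4468,101.46°,1.3394) → tip=(-0.0773,0.3812,1.2609)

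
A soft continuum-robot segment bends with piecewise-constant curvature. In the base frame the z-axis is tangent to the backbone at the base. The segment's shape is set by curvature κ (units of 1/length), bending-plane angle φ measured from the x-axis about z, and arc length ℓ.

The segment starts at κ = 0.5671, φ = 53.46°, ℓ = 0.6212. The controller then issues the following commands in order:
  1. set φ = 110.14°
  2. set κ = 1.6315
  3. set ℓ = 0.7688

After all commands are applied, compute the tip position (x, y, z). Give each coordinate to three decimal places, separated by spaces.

-0.145 0.396 0.582

initial: κ=0.5671, φ=53.46°, ℓ=0.6212
cmd 1: set φ=110.14° → (κ,φ,ℓ)=(0.5671,110.14°,0.6212) → tip=(-0.0373,0.1017,0.6084)
cmd 2: set κ=1.6315 → (κ,φ,ℓ)=(1.6315,110.14°,0.6212) → tip=(-0.0994,0.2711,0.5202)
cmd 3: set ℓ=0.7688 → (κ,φ,ℓ)=(1.6315,110.14°,0.7688) → tip=(-0.1454,0.3963,0.5825)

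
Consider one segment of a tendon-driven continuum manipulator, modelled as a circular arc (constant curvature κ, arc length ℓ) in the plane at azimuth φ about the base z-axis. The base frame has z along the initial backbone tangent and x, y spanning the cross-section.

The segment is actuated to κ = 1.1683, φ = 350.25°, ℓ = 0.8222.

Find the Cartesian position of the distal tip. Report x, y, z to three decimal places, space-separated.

θ = κ·ℓ = 1.1683 × 0.8222 = 0.96058 rad
ρ = (1 − cos θ)/κ = (1 − 0.57305)/1.1683 = 0.36545
z = sin θ / κ = 0.81952/1.1683 = 0.70147
x = ρ cos φ = 0.36545 × cos(350.25°) = 0.36017
y = ρ sin φ = 0.36545 × sin(350.25°) = -0.06189

0.360 -0.062 0.701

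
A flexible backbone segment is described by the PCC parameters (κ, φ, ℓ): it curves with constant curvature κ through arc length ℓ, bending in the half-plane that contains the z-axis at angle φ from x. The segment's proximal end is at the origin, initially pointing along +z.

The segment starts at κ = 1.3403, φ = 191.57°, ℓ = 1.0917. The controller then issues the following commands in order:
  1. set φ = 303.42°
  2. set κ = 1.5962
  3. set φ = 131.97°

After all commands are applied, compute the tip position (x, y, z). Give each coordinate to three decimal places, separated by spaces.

-0.491 0.545 0.617

initial: κ=1.3403, φ=191.57°, ℓ=1.0917
cmd 1: set φ=303.42° → (κ,φ,ℓ)=(1.3403,303.42°,1.0917) → tip=(0.3668,-0.5559,0.7418)
cmd 2: set κ=1.5962 → (κ,φ,ℓ)=(1.5962,303.42°,1.0917) → tip=(0.4040,-0.6123,0.6173)
cmd 3: set φ=131.97° → (κ,φ,ℓ)=(1.5962,131.97°,1.0917) → tip=(-0.4906,0.5454,0.6173)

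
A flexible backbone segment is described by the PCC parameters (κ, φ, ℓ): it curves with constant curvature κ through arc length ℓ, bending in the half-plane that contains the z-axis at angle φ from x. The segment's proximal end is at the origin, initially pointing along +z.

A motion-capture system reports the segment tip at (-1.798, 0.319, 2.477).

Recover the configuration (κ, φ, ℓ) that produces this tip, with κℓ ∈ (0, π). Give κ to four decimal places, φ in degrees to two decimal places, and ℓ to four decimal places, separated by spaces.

ρ = √(x²+y²) = √(-1.798² + 0.319²) = 1.82608
φ = atan2(y, x) mod 360° = atan2(0.319, -1.798) = 169.9393°
|p|² = ρ² + z² = 1.82608² + 2.477² = 9.47009
κ = 2ρ / |p|² = 2×1.82608 / 9.47009 = 0.38565
θ = 2·atan2(ρ, z) = 2·atan2(1.82608, 2.477) = 1.27054 rad
ℓ = θ/κ = 1.27054/0.38565 = 3.29452

0.3857 169.94 3.2945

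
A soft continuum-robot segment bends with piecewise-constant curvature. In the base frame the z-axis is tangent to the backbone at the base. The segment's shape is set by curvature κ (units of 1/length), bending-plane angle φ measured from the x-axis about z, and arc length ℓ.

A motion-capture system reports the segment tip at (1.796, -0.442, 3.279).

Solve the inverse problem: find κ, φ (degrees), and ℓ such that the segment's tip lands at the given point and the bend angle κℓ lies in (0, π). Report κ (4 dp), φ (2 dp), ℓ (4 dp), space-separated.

ρ = √(x²+y²) = √(1.796² + -0.442²) = 1.84959
φ = atan2(y, x) mod 360° = atan2(-0.442, 1.796) = 346.1741°
|p|² = ρ² + z² = 1.84959² + 3.279² = 14.17282
κ = 2ρ / |p|² = 2×1.84959 / 14.17282 = 0.26101
θ = 2·atan2(ρ, z) = 2·atan2(1.84959, 3.279) = 1.02716 rad
ℓ = θ/κ = 1.02716/0.26101 = 3.93542

0.2610 346.17 3.9354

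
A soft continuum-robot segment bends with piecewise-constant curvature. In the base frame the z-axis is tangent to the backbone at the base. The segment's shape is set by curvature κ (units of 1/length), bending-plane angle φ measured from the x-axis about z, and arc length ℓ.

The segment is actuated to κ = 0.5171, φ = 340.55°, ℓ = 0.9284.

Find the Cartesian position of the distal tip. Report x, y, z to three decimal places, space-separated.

0.206 -0.073 0.893

θ = κ·ℓ = 0.5171 × 0.9284 = 0.48008 rad
ρ = (1 − cos θ)/κ = (1 − 0.88696)/0.5171 = 0.21860
z = sin θ / κ = 0.46185/0.5171 = 0.89315
x = ρ cos φ = 0.21860 × cos(340.55°) = 0.20613
y = ρ sin φ = 0.21860 × sin(340.55°) = -0.07279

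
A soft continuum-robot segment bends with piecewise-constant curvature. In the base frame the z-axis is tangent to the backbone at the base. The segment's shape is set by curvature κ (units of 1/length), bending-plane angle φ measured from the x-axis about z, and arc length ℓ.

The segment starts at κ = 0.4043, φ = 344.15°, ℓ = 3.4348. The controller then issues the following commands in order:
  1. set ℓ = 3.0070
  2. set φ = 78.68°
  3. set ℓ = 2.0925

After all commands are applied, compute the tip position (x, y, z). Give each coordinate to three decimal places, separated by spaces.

initial: κ=0.4043, φ=344.15°, ℓ=3.4348
cmd 1: set ℓ=3.0070 → (κ,φ,ℓ)=(0.4043,344.15°,3.0070) → tip=(1.5522,-0.4407,2.3191)
cmd 2: set φ=78.68° → (κ,φ,ℓ)=(0.4043,78.68°,3.0070) → tip=(0.3167,1.5821,2.3191)
cmd 3: set ℓ=2.0925 → (κ,φ,ℓ)=(0.4043,78.68°,2.0925) → tip=(0.1636,0.8174,1.8517)

0.164 0.817 1.852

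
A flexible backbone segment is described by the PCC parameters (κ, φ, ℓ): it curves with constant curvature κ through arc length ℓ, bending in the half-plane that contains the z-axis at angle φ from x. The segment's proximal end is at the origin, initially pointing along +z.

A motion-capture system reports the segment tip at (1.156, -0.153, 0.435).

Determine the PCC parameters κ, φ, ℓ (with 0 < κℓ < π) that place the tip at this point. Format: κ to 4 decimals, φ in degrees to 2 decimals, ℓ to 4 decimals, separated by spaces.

ρ = √(x²+y²) = √(1.156² + -0.153²) = 1.16608
φ = atan2(y, x) mod 360° = atan2(-0.153, 1.156) = 352.4606°
|p|² = ρ² + z² = 1.16608² + 0.435² = 1.54897
κ = 2ρ / |p|² = 2×1.16608 / 1.54897 = 1.50562
θ = 2·atan2(ρ, z) = 2·atan2(1.16608, 0.435) = 2.42748 rad
ℓ = θ/κ = 2.42748/1.50562 = 1.61228

1.5056 352.46 1.6123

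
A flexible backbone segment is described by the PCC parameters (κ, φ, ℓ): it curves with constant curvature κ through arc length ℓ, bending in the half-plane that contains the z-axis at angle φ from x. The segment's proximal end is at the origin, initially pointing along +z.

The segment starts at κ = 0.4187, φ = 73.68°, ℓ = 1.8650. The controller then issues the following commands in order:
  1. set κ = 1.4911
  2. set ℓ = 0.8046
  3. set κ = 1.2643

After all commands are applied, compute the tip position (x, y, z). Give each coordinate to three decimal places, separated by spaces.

initial: κ=0.4187, φ=73.68°, ℓ=1.8650
cmd 1: set κ=1.4911 → (κ,φ,ℓ)=(1.4911,73.68°,1.8650) → tip=(0.3648,1.2458,0.2367)
cmd 2: set ℓ=0.8046 → (κ,φ,ℓ)=(1.4911,73.68°,0.8046) → tip=(0.1201,0.4102,0.6250)
cmd 3: set κ=1.2643 → (κ,φ,ℓ)=(1.2643,73.68°,0.8046) → tip=(0.1054,0.3600,0.6728)

0.105 0.360 0.673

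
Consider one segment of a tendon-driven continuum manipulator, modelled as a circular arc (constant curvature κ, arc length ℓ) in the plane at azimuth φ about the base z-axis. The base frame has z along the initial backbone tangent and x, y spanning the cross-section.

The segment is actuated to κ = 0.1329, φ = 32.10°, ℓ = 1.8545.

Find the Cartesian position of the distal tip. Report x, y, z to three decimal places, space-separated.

θ = κ·ℓ = 0.1329 × 1.8545 = 0.24646 rad
ρ = (1 − cos θ)/κ = (1 − 0.96978)/0.1329 = 0.22738
z = sin θ / κ = 0.24398/0.1329 = 1.83578
x = ρ cos φ = 0.22738 × cos(32.10°) = 0.19262
y = ρ sin φ = 0.22738 × sin(32.10°) = 0.12083

0.193 0.121 1.836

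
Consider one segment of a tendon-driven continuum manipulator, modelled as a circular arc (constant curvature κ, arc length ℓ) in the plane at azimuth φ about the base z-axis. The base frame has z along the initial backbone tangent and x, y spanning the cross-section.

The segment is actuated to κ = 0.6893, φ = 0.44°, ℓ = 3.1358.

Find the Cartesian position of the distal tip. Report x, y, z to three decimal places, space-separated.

2.259 0.017 1.205

θ = κ·ℓ = 0.6893 × 3.1358 = 2.16151 rad
ρ = (1 − cos θ)/κ = (1 − -0.55695)/0.6893 = 2.25874
z = sin θ / κ = 0.83055/0.6893 = 1.20491
x = ρ cos φ = 2.25874 × cos(0.44°) = 2.25868
y = ρ sin φ = 2.25874 × sin(0.44°) = 0.01735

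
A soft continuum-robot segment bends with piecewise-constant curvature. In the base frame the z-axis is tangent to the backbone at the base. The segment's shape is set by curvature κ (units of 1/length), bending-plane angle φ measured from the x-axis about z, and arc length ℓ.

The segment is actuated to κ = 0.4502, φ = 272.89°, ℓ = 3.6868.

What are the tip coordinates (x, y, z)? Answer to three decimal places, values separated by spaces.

θ = κ·ℓ = 0.4502 × 3.6868 = 1.65980 rad
ρ = (1 − cos θ)/κ = (1 − -0.08888)/0.4502 = 2.41867
z = sin θ / κ = 0.99604/0.4502 = 2.21244
x = ρ cos φ = 2.41867 × cos(272.89°) = 0.12195
y = ρ sin φ = 2.41867 × sin(272.89°) = -2.41559

0.122 -2.416 2.212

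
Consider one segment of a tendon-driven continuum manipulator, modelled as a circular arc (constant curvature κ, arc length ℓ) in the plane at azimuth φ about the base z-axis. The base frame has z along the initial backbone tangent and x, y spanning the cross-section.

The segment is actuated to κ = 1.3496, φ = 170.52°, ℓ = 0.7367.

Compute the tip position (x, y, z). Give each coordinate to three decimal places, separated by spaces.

-0.332 0.056 0.621

θ = κ·ℓ = 1.3496 × 0.7367 = 0.99425 rad
ρ = (1 − cos θ)/κ = (1 − 0.54513)/1.3496 = 0.33704
z = sin θ / κ = 0.83835/1.3496 = 0.62118
x = ρ cos φ = 0.33704 × cos(170.52°) = -0.33244
y = ρ sin φ = 0.33704 × sin(170.52°) = 0.05551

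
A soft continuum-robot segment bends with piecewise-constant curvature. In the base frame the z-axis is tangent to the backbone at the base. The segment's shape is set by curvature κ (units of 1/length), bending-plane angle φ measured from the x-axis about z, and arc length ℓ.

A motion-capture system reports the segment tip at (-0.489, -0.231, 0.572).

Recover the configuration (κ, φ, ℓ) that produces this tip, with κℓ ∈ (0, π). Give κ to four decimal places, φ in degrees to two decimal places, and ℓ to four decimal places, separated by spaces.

ρ = √(x²+y²) = √(-0.489² + -0.231²) = 0.54082
φ = atan2(y, x) mod 360° = atan2(-0.231, -0.489) = 205.2857°
|p|² = ρ² + z² = 0.54082² + 0.572² = 0.61967
κ = 2ρ / |p|² = 2×0.54082 / 0.61967 = 1.74551
θ = 2·atan2(ρ, z) = 2·atan2(0.54082, 0.572) = 1.51477 rad
ℓ = θ/κ = 1.51477/1.74551 = 0.86781

1.7455 205.29 0.8678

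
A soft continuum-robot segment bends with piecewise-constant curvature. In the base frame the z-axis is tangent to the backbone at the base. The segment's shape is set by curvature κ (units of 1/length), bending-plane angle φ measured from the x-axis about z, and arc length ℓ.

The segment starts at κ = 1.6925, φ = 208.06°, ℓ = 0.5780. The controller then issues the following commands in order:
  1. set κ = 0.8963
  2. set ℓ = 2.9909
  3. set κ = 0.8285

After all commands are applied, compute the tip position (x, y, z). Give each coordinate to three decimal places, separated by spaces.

initial: κ=1.6925, φ=208.06°, ℓ=0.5780
cmd 1: set κ=0.8963 → (κ,φ,ℓ)=(0.8963,208.06°,0.5780) → tip=(-0.1292,-0.0689,0.5525)
cmd 2: set ℓ=2.9909 → (κ,φ,ℓ)=(0.8963,208.06°,2.9909) → tip=(-1.8664,-0.9949,0.4962)
cmd 3: set κ=0.8285 → (κ,φ,ℓ)=(0.8285,208.06°,2.9909) → tip=(-1.9042,-1.0150,0.7435)

-1.904 -1.015 0.743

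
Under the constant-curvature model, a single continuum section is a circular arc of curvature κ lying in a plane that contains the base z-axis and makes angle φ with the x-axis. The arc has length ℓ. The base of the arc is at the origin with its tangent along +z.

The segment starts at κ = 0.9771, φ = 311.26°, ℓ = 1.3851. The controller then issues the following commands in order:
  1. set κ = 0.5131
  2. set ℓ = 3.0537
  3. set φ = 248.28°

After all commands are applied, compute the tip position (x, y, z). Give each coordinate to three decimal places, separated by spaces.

initial: κ=0.9771, φ=311.26°, ℓ=1.3851
cmd 1: set κ=0.5131 → (κ,φ,ℓ)=(0.5131,311.26°,1.3851) → tip=(0.3112,-0.3547,1.2714)
cmd 2: set ℓ=3.0537 → (κ,φ,ℓ)=(0.5131,311.26°,3.0537) → tip=(1.2802,-1.4593,1.9489)
cmd 3: set φ=248.28° → (κ,φ,ℓ)=(0.5131,248.28°,3.0537) → tip=(-0.7184,-1.8034,1.9489)

-0.718 -1.803 1.949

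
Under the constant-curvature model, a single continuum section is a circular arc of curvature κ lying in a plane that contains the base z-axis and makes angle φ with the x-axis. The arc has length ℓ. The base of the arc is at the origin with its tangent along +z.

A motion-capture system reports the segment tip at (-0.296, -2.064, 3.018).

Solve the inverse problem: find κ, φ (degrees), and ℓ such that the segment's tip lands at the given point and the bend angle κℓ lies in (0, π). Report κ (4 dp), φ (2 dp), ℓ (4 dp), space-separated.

ρ = √(x²+y²) = √(-0.296² + -2.064²) = 2.08512
φ = atan2(y, x) mod 360° = atan2(-2.064, -0.296) = 261.8388°
|p|² = ρ² + z² = 2.08512² + 3.018² = 13.45604
κ = 2ρ / |p|² = 2×2.08512 / 13.45604 = 0.30992
θ = 2·atan2(ρ, z) = 2·atan2(2.08512, 3.018) = 1.20918 rad
ℓ = θ/κ = 1.20918/0.30992 = 3.90163

0.3099 261.84 3.9016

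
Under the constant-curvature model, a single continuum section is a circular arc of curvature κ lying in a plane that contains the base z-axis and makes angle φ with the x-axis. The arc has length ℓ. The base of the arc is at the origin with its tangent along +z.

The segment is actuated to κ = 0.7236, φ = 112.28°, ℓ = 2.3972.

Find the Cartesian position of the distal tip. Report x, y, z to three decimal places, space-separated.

-0.609 1.487 1.363

θ = κ·ℓ = 0.7236 × 2.3972 = 1.73461 rad
ρ = (1 − cos θ)/κ = (1 − -0.16309)/0.7236 = 1.60736
z = sin θ / κ = 0.98661/0.7236 = 1.36348
x = ρ cos φ = 1.60736 × cos(112.28°) = -0.60940
y = ρ sin φ = 1.60736 × sin(112.28°) = 1.48736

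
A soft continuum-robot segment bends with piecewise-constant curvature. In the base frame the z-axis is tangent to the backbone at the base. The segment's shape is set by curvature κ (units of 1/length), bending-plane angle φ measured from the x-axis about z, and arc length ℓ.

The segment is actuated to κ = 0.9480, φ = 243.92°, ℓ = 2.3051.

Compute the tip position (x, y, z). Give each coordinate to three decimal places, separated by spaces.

-0.731 -1.494 0.862

θ = κ·ℓ = 0.9480 × 2.3051 = 2.18523 rad
ρ = (1 − cos θ)/κ = (1 − -0.57650)/0.9480 = 1.66297
z = sin θ / κ = 0.81710/0.9480 = 0.86192
x = ρ cos φ = 1.66297 × cos(243.92°) = -0.73109
y = ρ sin φ = 1.66297 × sin(243.92°) = -1.49365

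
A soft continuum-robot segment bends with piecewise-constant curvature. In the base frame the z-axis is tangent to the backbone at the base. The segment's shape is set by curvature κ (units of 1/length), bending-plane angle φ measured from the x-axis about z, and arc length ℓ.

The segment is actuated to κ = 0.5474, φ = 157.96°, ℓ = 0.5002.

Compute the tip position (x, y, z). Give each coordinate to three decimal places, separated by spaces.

-0.063 0.026 0.494

θ = κ·ℓ = 0.5474 × 0.5002 = 0.27381 rad
ρ = (1 − cos θ)/κ = (1 − 0.96275)/0.5474 = 0.06805
z = sin θ / κ = 0.27040/0.5474 = 0.49397
x = ρ cos φ = 0.06805 × cos(157.96°) = -0.06308
y = ρ sin φ = 0.06805 × sin(157.96°) = 0.02554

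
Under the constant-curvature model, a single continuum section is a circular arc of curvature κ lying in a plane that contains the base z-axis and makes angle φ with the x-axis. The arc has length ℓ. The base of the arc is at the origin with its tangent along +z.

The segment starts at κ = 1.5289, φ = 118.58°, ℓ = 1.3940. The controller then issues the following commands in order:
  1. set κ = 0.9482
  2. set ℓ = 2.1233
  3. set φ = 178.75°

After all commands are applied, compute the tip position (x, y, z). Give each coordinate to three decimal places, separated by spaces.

initial: κ=1.5289, φ=118.58°, ℓ=1.3940
cmd 1: set κ=0.9482 → (κ,φ,ℓ)=(0.9482,118.58°,1.3940) → tip=(-0.3802,0.6979,1.0221)
cmd 2: set ℓ=2.1233 → (κ,φ,ℓ)=(0.9482,118.58°,2.1233) → tip=(-0.7206,1.3227,0.9530)
cmd 3: set φ=178.75° → (κ,φ,ℓ)=(0.9482,178.75°,2.1233) → tip=(-1.5059,0.0329,0.9530)

-1.506 0.033 0.953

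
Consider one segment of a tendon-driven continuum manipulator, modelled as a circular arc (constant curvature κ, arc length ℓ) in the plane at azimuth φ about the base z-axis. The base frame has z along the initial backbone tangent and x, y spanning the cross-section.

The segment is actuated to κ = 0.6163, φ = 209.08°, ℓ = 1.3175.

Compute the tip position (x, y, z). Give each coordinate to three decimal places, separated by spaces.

-0.442 -0.246 1.177

θ = κ·ℓ = 0.6163 × 1.3175 = 0.81198 rad
ρ = (1 − cos θ)/κ = (1 − 0.68807)/0.6163 = 0.50614
z = sin θ / κ = 0.72565/0.6163 = 1.17743
x = ρ cos φ = 0.50614 × cos(209.08°) = -0.44234
y = ρ sin φ = 0.50614 × sin(209.08°) = -0.24600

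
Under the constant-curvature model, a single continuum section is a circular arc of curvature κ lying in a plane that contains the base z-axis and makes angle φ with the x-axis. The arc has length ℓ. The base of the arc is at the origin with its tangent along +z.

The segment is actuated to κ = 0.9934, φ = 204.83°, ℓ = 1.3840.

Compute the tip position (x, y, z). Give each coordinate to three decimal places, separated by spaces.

θ = κ·ℓ = 0.9934 × 1.3840 = 1.37487 rad
ρ = (1 − cos θ)/κ = (1 − 0.19468)/0.9934 = 0.81067
z = sin θ / κ = 0.98087/0.9934 = 0.98738
x = ρ cos φ = 0.81067 × cos(204.83°) = -0.73573
y = ρ sin φ = 0.81067 × sin(204.83°) = -0.34042

-0.736 -0.340 0.987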